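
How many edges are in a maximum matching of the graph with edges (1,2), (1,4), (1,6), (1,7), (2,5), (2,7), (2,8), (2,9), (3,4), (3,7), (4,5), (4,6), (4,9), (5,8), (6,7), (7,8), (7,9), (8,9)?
4 (matching: (1,6), (2,8), (4,5), (7,9); upper bound floor(n/2) = floor(9/2) = 4)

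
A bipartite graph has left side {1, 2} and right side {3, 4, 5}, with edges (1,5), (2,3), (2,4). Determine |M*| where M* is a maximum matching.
2 (matching: (1,5), (2,4); upper bound min(|L|,|R|) = min(2,3) = 2)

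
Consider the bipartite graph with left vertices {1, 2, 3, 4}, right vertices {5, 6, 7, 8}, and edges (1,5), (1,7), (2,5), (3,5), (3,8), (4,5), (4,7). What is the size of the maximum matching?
3 (matching: (1,7), (2,5), (3,8); upper bound min(|L|,|R|) = min(4,4) = 4)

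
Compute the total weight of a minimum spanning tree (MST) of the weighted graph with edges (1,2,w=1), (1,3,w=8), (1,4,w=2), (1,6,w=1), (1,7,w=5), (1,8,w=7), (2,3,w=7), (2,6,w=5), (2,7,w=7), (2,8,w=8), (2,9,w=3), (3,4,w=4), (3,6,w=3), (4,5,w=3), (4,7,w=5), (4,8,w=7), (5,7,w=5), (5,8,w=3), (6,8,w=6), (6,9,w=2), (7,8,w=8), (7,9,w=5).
20 (MST edges: (1,2,w=1), (1,4,w=2), (1,6,w=1), (1,7,w=5), (3,6,w=3), (4,5,w=3), (5,8,w=3), (6,9,w=2); sum of weights 1 + 2 + 1 + 5 + 3 + 3 + 3 + 2 = 20)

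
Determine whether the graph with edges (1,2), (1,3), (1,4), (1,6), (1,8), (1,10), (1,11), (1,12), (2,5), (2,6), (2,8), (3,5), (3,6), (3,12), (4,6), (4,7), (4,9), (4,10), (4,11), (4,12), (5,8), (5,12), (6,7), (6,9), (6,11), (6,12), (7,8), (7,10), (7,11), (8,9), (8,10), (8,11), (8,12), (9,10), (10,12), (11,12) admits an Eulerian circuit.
No (2 vertices have odd degree: {4, 7}; Eulerian circuit requires 0)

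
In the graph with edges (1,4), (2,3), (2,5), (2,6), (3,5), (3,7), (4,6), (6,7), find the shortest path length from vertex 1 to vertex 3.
4 (path: 1 -> 4 -> 6 -> 2 -> 3, 4 edges)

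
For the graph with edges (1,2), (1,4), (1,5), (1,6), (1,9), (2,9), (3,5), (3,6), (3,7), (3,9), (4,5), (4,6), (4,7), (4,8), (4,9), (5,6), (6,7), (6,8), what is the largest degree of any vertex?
6 (attained at vertices 4, 6)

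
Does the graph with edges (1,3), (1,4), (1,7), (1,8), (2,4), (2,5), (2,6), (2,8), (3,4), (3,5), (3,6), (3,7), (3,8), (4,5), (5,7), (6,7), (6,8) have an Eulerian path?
Yes — and in fact it has an Eulerian circuit (the graph is connected and all 8 vertices have even degree)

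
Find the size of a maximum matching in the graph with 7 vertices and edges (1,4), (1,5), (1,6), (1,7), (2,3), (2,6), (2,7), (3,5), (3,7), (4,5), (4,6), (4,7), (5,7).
3 (matching: (2,3), (4,6), (5,7); upper bound floor(n/2) = floor(7/2) = 3)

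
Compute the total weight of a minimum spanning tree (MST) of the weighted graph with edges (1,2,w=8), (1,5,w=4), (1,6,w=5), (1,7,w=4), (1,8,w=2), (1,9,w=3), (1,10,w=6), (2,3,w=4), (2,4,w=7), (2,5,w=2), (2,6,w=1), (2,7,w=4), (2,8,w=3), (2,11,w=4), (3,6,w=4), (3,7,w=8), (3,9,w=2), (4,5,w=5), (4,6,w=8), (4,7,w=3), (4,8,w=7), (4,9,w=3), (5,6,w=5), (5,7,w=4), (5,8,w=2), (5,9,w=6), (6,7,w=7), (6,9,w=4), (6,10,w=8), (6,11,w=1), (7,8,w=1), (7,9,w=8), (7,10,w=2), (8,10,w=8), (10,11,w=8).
19 (MST edges: (1,8,w=2), (1,9,w=3), (2,5,w=2), (2,6,w=1), (3,9,w=2), (4,7,w=3), (5,8,w=2), (6,11,w=1), (7,8,w=1), (7,10,w=2); sum of weights 2 + 3 + 2 + 1 + 2 + 3 + 2 + 1 + 1 + 2 = 19)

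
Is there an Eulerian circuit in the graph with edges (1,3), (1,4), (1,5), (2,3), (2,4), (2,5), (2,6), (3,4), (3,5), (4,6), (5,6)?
No (2 vertices have odd degree: {1, 6}; Eulerian circuit requires 0)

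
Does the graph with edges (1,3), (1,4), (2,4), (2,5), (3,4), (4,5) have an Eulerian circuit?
Yes (the graph is connected and all 5 vertices have even degree)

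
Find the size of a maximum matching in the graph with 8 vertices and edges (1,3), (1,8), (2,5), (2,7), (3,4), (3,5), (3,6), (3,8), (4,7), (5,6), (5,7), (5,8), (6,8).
4 (matching: (1,8), (2,5), (3,6), (4,7); upper bound floor(n/2) = floor(8/2) = 4)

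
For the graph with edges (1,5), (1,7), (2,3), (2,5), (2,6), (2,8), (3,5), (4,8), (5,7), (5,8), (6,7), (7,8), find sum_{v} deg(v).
24 (handshake: sum of degrees = 2|E| = 2 x 12 = 24)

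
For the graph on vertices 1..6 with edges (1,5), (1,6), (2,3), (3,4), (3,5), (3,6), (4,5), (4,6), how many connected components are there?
1 (components: {1, 2, 3, 4, 5, 6})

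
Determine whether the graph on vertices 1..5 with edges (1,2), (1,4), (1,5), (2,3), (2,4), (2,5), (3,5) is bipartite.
No (odd cycle of length 3: 4 -> 1 -> 2 -> 4)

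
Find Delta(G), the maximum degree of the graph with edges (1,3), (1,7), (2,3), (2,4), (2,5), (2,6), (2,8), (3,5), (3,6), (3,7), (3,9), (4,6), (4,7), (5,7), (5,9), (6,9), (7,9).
6 (attained at vertex 3)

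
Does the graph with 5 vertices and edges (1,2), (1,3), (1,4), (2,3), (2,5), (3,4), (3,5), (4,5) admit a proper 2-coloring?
No (odd cycle of length 3: 3 -> 1 -> 4 -> 3)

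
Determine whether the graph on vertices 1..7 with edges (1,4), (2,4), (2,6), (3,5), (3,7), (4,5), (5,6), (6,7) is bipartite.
Yes. Partition: {1, 2, 5, 7}, {3, 4, 6}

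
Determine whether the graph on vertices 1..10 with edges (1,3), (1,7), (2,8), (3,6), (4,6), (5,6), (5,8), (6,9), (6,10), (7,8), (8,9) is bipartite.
Yes. Partition: {1, 6, 8}, {2, 3, 4, 5, 7, 9, 10}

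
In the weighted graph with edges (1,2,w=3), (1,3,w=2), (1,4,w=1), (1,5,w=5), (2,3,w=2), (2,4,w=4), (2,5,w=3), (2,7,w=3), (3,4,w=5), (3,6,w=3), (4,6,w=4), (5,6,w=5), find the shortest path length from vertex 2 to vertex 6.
5 (path: 2 -> 3 -> 6; weights 2 + 3 = 5)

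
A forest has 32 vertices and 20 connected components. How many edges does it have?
12 (Each of the 20 component trees on V_i vertices has V_i - 1 edges; summing gives V - C = 32 - 20 = 12)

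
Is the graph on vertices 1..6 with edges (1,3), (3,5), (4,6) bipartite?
Yes. Partition: {1, 2, 4, 5}, {3, 6}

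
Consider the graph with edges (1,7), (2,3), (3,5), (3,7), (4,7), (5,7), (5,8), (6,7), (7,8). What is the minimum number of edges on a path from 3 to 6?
2 (path: 3 -> 7 -> 6, 2 edges)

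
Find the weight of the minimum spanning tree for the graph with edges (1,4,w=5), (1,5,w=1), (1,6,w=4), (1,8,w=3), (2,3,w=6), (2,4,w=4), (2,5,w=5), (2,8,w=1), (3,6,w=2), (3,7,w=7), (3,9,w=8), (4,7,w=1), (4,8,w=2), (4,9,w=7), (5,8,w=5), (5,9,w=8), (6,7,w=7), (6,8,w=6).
21 (MST edges: (1,5,w=1), (1,6,w=4), (1,8,w=3), (2,8,w=1), (3,6,w=2), (4,7,w=1), (4,8,w=2), (4,9,w=7); sum of weights 1 + 4 + 3 + 1 + 2 + 1 + 2 + 7 = 21)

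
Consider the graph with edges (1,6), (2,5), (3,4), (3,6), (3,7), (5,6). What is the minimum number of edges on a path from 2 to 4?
4 (path: 2 -> 5 -> 6 -> 3 -> 4, 4 edges)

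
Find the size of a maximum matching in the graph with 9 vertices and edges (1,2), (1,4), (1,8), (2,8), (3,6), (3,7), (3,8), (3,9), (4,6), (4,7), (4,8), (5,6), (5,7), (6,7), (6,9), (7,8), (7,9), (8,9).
4 (matching: (2,8), (3,9), (4,7), (5,6); upper bound floor(n/2) = floor(9/2) = 4)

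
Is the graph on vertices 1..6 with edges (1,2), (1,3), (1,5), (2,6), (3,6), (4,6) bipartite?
Yes. Partition: {1, 6}, {2, 3, 4, 5}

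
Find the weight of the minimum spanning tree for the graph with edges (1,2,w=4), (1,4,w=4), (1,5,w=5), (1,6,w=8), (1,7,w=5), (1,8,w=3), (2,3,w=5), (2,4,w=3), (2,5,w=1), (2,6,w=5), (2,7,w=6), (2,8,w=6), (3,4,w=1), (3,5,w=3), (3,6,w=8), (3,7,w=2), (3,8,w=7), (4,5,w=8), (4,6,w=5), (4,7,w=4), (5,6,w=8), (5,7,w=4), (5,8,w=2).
17 (MST edges: (1,8,w=3), (2,4,w=3), (2,5,w=1), (2,6,w=5), (3,4,w=1), (3,7,w=2), (5,8,w=2); sum of weights 3 + 3 + 1 + 5 + 1 + 2 + 2 = 17)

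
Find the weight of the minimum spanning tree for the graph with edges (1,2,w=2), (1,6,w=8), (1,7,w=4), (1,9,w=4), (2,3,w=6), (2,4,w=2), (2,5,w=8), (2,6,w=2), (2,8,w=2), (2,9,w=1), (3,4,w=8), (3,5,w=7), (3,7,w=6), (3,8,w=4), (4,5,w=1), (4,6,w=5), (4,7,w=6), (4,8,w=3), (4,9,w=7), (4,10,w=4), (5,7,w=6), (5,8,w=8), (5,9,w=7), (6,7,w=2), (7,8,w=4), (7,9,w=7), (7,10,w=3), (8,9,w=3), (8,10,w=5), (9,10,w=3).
19 (MST edges: (1,2,w=2), (2,4,w=2), (2,6,w=2), (2,8,w=2), (2,9,w=1), (3,8,w=4), (4,5,w=1), (6,7,w=2), (7,10,w=3); sum of weights 2 + 2 + 2 + 2 + 1 + 4 + 1 + 2 + 3 = 19)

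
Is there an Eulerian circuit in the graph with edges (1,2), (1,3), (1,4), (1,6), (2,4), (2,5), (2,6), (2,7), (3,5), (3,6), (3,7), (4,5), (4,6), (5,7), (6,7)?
No (2 vertices have odd degree: {2, 6}; Eulerian circuit requires 0)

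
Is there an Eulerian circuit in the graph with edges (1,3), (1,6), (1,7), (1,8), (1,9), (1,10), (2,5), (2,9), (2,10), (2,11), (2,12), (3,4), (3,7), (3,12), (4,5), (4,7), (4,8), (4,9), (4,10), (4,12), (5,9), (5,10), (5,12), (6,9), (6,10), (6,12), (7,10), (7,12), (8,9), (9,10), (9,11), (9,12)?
No (8 vertices have odd degree: {2, 4, 5, 7, 8, 9, 10, 12}; Eulerian circuit requires 0)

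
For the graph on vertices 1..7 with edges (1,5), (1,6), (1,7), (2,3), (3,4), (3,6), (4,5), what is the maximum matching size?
3 (matching: (1,7), (3,6), (4,5); upper bound floor(n/2) = floor(7/2) = 3)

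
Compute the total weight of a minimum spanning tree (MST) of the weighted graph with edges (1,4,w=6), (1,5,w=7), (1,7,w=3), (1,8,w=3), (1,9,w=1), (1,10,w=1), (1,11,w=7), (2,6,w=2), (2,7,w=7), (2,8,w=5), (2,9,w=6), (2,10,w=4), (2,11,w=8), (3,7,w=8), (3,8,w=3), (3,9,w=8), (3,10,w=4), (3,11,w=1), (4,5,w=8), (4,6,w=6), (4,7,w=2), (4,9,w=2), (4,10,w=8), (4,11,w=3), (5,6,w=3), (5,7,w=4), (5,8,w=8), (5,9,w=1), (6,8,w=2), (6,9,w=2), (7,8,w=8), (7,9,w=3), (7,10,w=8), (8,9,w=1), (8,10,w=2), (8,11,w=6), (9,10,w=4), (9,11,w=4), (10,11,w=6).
16 (MST edges: (1,9,w=1), (1,10,w=1), (2,6,w=2), (3,8,w=3), (3,11,w=1), (4,7,w=2), (4,9,w=2), (5,9,w=1), (6,8,w=2), (8,9,w=1); sum of weights 1 + 1 + 2 + 3 + 1 + 2 + 2 + 1 + 2 + 1 = 16)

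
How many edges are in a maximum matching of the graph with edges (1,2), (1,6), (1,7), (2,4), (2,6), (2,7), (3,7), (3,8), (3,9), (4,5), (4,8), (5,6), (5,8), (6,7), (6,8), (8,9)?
4 (matching: (1,6), (2,7), (3,9), (4,8); upper bound floor(n/2) = floor(9/2) = 4)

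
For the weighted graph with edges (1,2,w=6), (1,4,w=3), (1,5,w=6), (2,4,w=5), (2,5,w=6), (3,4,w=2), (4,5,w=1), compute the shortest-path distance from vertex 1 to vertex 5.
4 (path: 1 -> 4 -> 5; weights 3 + 1 = 4)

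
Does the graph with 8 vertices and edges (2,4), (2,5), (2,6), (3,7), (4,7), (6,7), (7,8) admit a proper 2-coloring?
Yes. Partition: {1, 2, 7}, {3, 4, 5, 6, 8}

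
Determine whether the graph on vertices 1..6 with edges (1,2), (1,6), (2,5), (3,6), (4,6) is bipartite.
Yes. Partition: {1, 3, 4, 5}, {2, 6}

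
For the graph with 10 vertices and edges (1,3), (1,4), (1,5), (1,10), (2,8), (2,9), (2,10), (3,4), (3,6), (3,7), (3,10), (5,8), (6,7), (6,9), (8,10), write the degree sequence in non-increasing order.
[5, 4, 4, 3, 3, 3, 2, 2, 2, 2] (degrees: deg(1)=4, deg(2)=3, deg(3)=5, deg(4)=2, deg(5)=2, deg(6)=3, deg(7)=2, deg(8)=3, deg(9)=2, deg(10)=4)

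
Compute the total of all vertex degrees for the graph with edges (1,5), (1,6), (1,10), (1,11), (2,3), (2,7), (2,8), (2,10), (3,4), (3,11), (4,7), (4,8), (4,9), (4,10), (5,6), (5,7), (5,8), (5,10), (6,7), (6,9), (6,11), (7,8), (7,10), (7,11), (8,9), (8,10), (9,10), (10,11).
56 (handshake: sum of degrees = 2|E| = 2 x 28 = 56)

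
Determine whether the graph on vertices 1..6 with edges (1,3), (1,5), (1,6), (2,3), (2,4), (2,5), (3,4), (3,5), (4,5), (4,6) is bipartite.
No (odd cycle of length 3: 3 -> 1 -> 5 -> 3)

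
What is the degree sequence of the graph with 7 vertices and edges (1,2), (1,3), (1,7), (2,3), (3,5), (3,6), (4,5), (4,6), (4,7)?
[4, 3, 3, 2, 2, 2, 2] (degrees: deg(1)=3, deg(2)=2, deg(3)=4, deg(4)=3, deg(5)=2, deg(6)=2, deg(7)=2)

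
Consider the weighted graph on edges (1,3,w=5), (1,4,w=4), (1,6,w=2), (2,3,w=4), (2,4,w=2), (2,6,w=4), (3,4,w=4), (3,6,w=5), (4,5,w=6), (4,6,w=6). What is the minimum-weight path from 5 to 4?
6 (path: 5 -> 4; weights 6 = 6)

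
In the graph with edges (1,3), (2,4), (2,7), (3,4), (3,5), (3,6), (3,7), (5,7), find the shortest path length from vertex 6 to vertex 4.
2 (path: 6 -> 3 -> 4, 2 edges)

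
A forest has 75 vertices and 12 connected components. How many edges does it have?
63 (Each of the 12 component trees on V_i vertices has V_i - 1 edges; summing gives V - C = 75 - 12 = 63)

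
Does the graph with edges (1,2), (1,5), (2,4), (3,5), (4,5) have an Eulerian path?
Yes (the graph is connected and exactly 2 vertices have odd degree: {3, 5}; any Eulerian path must start and end at those)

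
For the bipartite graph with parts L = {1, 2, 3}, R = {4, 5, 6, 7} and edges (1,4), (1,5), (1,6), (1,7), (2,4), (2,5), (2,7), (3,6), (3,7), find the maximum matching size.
3 (matching: (1,7), (2,5), (3,6); upper bound min(|L|,|R|) = min(3,4) = 3)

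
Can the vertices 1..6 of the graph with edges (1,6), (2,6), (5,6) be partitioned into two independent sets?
Yes. Partition: {1, 2, 3, 4, 5}, {6}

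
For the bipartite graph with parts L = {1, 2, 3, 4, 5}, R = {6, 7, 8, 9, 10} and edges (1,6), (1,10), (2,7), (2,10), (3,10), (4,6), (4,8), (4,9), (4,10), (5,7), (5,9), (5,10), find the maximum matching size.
5 (matching: (1,6), (2,7), (3,10), (4,8), (5,9); upper bound min(|L|,|R|) = min(5,5) = 5)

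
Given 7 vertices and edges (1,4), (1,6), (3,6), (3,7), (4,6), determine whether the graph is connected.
No, it has 3 components: {1, 3, 4, 6, 7}, {2}, {5}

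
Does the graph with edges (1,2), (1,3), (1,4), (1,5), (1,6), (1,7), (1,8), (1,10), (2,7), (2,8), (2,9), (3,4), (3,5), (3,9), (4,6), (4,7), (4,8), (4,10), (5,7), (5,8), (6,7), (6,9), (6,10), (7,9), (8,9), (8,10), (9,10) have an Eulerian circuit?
No (2 vertices have odd degree: {6, 10}; Eulerian circuit requires 0)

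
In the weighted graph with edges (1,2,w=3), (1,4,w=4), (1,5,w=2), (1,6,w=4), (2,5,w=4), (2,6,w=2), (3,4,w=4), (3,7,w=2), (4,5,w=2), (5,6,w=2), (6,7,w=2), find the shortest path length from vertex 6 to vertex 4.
4 (path: 6 -> 5 -> 4; weights 2 + 2 = 4)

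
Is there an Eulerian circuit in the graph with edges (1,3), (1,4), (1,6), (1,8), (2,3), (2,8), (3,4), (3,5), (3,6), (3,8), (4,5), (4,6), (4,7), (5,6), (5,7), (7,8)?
No (2 vertices have odd degree: {4, 7}; Eulerian circuit requires 0)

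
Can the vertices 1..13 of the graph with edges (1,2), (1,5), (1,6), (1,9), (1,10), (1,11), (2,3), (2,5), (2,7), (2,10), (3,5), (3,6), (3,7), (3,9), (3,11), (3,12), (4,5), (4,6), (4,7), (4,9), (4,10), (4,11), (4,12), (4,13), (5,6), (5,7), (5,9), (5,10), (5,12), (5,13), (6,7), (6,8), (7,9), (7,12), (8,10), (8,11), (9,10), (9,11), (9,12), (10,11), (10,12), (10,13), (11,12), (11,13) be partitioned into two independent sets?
No (odd cycle of length 3: 6 -> 1 -> 5 -> 6)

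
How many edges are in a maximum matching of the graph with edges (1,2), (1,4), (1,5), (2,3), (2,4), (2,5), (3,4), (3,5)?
2 (matching: (1,5), (2,4); upper bound floor(n/2) = floor(5/2) = 2)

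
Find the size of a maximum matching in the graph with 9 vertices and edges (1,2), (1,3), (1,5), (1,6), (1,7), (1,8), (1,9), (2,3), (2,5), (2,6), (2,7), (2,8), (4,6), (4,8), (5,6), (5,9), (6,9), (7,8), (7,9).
4 (matching: (1,8), (2,7), (4,6), (5,9); upper bound floor(n/2) = floor(9/2) = 4)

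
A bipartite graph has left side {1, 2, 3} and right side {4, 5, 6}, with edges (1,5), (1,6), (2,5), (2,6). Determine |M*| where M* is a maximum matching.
2 (matching: (1,6), (2,5); upper bound min(|L|,|R|) = min(3,3) = 3)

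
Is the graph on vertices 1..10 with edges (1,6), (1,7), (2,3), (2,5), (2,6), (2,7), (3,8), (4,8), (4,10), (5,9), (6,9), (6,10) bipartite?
Yes. Partition: {1, 2, 8, 9, 10}, {3, 4, 5, 6, 7}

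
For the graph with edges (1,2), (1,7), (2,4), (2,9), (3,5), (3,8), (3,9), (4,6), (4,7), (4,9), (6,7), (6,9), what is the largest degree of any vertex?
4 (attained at vertices 4, 9)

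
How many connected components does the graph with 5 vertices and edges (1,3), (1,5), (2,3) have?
2 (components: {1, 2, 3, 5}, {4})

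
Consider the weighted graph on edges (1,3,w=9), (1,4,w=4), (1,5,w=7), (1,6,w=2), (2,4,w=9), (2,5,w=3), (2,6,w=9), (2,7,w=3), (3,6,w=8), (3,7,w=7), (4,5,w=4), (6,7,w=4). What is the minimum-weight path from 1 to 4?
4 (path: 1 -> 4; weights 4 = 4)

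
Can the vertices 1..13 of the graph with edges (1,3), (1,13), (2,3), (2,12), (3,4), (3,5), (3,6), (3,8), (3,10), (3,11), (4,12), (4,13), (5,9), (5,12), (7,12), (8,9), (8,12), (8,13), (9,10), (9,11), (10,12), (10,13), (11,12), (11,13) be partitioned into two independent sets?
Yes. Partition: {1, 2, 4, 5, 6, 7, 8, 10, 11}, {3, 9, 12, 13}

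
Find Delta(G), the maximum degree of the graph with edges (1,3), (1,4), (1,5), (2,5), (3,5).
3 (attained at vertices 1, 5)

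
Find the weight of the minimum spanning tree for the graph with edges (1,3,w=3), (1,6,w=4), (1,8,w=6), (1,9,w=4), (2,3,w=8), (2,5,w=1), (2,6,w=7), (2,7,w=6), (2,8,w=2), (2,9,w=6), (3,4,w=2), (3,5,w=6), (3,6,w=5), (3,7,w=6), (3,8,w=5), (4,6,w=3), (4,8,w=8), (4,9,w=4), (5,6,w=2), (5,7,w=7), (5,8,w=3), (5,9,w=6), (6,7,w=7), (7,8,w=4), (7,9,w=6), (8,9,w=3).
20 (MST edges: (1,3,w=3), (2,5,w=1), (2,8,w=2), (3,4,w=2), (4,6,w=3), (5,6,w=2), (7,8,w=4), (8,9,w=3); sum of weights 3 + 1 + 2 + 2 + 3 + 2 + 4 + 3 = 20)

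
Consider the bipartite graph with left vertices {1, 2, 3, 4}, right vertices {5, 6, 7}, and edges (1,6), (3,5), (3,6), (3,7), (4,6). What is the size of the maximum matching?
2 (matching: (1,6), (3,7); upper bound min(|L|,|R|) = min(4,3) = 3)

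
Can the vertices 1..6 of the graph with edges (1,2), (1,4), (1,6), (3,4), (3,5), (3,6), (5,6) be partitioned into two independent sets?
No (odd cycle of length 3: 5 -> 6 -> 3 -> 5)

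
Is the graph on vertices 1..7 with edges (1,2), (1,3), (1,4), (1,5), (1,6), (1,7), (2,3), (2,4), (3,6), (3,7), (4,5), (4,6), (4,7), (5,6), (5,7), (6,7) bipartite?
No (odd cycle of length 3: 6 -> 1 -> 5 -> 6)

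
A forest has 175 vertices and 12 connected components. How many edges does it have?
163 (Each of the 12 component trees on V_i vertices has V_i - 1 edges; summing gives V - C = 175 - 12 = 163)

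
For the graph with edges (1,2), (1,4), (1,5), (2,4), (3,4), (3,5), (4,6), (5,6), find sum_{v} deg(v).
16 (handshake: sum of degrees = 2|E| = 2 x 8 = 16)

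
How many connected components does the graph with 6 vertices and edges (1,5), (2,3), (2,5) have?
3 (components: {1, 2, 3, 5}, {4}, {6})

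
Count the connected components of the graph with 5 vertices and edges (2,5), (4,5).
3 (components: {1}, {2, 4, 5}, {3})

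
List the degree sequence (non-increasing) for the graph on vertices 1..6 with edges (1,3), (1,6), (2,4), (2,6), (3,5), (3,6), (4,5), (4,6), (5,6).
[5, 3, 3, 3, 2, 2] (degrees: deg(1)=2, deg(2)=2, deg(3)=3, deg(4)=3, deg(5)=3, deg(6)=5)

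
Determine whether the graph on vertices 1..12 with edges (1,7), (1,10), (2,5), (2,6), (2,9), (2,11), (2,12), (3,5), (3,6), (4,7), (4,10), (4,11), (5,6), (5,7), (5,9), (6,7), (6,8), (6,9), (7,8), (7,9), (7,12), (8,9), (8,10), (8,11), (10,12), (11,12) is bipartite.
No (odd cycle of length 5: 8 -> 10 -> 1 -> 7 -> 6 -> 8)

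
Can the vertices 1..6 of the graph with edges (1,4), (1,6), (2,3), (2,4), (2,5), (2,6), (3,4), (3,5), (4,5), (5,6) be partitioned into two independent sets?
No (odd cycle of length 5: 2 -> 6 -> 1 -> 4 -> 3 -> 2)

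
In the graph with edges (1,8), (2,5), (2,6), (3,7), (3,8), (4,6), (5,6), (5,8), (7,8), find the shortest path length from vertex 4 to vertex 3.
4 (path: 4 -> 6 -> 5 -> 8 -> 3, 4 edges)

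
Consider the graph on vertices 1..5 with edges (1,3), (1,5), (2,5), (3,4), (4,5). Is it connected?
Yes (BFS from 1 visits [1, 3, 5, 4, 2] — all 5 vertices reached)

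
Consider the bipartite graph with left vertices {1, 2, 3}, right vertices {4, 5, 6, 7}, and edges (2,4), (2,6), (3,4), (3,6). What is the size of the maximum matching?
2 (matching: (2,6), (3,4); upper bound min(|L|,|R|) = min(3,4) = 3)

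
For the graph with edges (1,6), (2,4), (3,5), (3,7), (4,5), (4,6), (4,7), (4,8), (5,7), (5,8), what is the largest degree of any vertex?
5 (attained at vertex 4)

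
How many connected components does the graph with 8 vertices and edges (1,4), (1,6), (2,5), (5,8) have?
4 (components: {1, 4, 6}, {2, 5, 8}, {3}, {7})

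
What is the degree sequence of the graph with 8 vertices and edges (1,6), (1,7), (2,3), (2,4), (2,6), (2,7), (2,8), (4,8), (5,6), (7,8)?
[5, 3, 3, 3, 2, 2, 1, 1] (degrees: deg(1)=2, deg(2)=5, deg(3)=1, deg(4)=2, deg(5)=1, deg(6)=3, deg(7)=3, deg(8)=3)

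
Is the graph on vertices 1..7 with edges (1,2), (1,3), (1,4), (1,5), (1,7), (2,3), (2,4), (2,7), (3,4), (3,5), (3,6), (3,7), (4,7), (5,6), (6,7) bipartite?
No (odd cycle of length 3: 3 -> 1 -> 5 -> 3)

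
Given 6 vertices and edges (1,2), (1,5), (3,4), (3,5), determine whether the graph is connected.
No, it has 2 components: {1, 2, 3, 4, 5}, {6}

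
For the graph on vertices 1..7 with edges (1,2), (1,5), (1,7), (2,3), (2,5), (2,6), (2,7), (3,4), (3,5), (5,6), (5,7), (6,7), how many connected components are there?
1 (components: {1, 2, 3, 4, 5, 6, 7})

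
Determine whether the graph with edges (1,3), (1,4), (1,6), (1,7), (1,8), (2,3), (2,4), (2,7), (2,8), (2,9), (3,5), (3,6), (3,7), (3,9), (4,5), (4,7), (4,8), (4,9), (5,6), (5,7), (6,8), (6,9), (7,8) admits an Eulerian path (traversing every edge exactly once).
No (4 vertices have odd degree: {1, 2, 6, 8}; Eulerian path requires 0 or 2)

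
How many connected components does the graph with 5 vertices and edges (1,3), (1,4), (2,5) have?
2 (components: {1, 3, 4}, {2, 5})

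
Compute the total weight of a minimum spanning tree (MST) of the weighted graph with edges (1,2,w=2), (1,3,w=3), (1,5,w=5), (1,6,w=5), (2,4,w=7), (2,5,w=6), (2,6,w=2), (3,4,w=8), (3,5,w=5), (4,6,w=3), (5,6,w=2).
12 (MST edges: (1,2,w=2), (1,3,w=3), (2,6,w=2), (4,6,w=3), (5,6,w=2); sum of weights 2 + 3 + 2 + 3 + 2 = 12)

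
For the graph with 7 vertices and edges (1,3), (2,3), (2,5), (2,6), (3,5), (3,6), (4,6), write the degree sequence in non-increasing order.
[4, 3, 3, 2, 1, 1, 0] (degrees: deg(1)=1, deg(2)=3, deg(3)=4, deg(4)=1, deg(5)=2, deg(6)=3, deg(7)=0)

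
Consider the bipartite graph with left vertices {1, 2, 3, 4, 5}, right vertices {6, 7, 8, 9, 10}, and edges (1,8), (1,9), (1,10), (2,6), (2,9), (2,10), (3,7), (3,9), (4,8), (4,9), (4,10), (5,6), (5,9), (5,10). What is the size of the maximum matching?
5 (matching: (1,10), (2,9), (3,7), (4,8), (5,6); upper bound min(|L|,|R|) = min(5,5) = 5)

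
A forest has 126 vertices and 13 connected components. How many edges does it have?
113 (Each of the 13 component trees on V_i vertices has V_i - 1 edges; summing gives V - C = 126 - 13 = 113)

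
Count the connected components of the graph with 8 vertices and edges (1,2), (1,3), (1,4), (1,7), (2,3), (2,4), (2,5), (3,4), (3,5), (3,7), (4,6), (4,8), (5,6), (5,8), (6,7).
1 (components: {1, 2, 3, 4, 5, 6, 7, 8})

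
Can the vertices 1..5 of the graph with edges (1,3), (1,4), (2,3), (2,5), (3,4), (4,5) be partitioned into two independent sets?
No (odd cycle of length 3: 4 -> 1 -> 3 -> 4)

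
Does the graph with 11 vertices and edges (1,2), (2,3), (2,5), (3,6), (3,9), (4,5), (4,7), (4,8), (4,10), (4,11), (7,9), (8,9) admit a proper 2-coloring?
Yes. Partition: {1, 3, 5, 7, 8, 10, 11}, {2, 4, 6, 9}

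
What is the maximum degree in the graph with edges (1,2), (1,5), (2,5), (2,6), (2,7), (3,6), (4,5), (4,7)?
4 (attained at vertex 2)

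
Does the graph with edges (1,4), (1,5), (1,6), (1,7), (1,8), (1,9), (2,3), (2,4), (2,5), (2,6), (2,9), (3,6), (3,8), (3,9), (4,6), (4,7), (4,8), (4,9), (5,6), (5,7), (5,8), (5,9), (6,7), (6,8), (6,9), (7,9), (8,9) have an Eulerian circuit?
No (2 vertices have odd degree: {2, 7}; Eulerian circuit requires 0)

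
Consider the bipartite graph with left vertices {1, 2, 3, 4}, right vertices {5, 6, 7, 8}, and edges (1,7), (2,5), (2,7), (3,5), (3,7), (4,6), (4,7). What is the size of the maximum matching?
3 (matching: (1,7), (2,5), (4,6); upper bound min(|L|,|R|) = min(4,4) = 4)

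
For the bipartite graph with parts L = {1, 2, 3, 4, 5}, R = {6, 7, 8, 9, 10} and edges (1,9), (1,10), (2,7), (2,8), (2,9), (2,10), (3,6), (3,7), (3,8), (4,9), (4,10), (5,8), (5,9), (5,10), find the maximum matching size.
5 (matching: (1,10), (2,7), (3,6), (4,9), (5,8); upper bound min(|L|,|R|) = min(5,5) = 5)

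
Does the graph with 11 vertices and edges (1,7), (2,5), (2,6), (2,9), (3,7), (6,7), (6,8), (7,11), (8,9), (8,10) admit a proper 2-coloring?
Yes. Partition: {1, 3, 4, 5, 6, 9, 10, 11}, {2, 7, 8}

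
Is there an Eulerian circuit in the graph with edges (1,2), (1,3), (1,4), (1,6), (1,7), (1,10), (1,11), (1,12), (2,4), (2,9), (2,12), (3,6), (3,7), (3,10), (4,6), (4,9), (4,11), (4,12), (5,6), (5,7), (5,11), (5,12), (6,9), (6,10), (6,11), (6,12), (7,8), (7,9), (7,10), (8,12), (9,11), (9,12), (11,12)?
Yes (the graph is connected and all 12 vertices have even degree)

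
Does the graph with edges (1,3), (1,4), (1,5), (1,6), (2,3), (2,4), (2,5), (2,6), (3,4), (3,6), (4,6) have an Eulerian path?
Yes — and in fact it has an Eulerian circuit (the graph is connected and all 6 vertices have even degree)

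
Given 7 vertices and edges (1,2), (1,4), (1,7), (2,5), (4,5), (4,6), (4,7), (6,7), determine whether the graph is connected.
No, it has 2 components: {1, 2, 4, 5, 6, 7}, {3}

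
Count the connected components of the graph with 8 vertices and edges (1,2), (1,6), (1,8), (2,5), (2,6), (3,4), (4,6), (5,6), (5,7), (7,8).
1 (components: {1, 2, 3, 4, 5, 6, 7, 8})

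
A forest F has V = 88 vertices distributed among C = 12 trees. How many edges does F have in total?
76 (Each of the 12 component trees on V_i vertices has V_i - 1 edges; summing gives V - C = 88 - 12 = 76)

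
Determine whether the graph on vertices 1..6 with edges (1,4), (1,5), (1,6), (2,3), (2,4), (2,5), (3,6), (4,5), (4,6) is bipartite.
No (odd cycle of length 3: 5 -> 1 -> 4 -> 5)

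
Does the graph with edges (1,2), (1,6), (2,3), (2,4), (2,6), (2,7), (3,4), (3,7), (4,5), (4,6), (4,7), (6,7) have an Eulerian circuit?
No (4 vertices have odd degree: {2, 3, 4, 5}; Eulerian circuit requires 0)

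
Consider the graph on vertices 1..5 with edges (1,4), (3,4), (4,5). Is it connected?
No, it has 2 components: {1, 3, 4, 5}, {2}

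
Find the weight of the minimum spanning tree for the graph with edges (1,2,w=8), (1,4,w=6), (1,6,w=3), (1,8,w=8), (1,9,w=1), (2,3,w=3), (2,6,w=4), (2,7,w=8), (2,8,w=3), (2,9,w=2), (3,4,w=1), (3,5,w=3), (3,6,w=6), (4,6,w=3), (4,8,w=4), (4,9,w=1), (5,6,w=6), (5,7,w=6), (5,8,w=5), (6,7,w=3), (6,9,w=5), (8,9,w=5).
17 (MST edges: (1,6,w=3), (1,9,w=1), (2,8,w=3), (2,9,w=2), (3,4,w=1), (3,5,w=3), (4,9,w=1), (6,7,w=3); sum of weights 3 + 1 + 3 + 2 + 1 + 3 + 1 + 3 = 17)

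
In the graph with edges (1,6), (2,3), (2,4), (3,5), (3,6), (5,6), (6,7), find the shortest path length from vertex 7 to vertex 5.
2 (path: 7 -> 6 -> 5, 2 edges)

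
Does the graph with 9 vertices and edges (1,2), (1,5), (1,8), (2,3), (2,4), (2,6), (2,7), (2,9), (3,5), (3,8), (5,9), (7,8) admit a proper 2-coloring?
Yes. Partition: {1, 3, 4, 6, 7, 9}, {2, 5, 8}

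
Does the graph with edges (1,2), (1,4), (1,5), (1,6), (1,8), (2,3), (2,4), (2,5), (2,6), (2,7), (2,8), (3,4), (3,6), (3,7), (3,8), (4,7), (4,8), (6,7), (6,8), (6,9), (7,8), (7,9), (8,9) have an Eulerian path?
No (6 vertices have odd degree: {1, 2, 3, 4, 8, 9}; Eulerian path requires 0 or 2)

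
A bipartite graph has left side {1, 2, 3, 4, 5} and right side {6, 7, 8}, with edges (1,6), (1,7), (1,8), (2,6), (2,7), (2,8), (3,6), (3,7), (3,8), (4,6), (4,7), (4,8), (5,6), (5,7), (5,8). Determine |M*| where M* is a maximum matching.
3 (matching: (1,8), (2,7), (3,6); upper bound min(|L|,|R|) = min(5,3) = 3)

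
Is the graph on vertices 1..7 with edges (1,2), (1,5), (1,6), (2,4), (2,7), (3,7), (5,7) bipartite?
Yes. Partition: {1, 4, 7}, {2, 3, 5, 6}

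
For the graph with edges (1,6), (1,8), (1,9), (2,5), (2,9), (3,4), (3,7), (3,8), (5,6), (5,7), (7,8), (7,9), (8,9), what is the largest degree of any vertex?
4 (attained at vertices 7, 8, 9)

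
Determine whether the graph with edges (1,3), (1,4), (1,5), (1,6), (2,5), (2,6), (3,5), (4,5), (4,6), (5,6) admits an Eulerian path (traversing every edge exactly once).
Yes (the graph is connected and exactly 2 vertices have odd degree: {4, 5}; any Eulerian path must start and end at those)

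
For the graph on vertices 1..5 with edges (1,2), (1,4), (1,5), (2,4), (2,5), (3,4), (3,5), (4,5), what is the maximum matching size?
2 (matching: (1,4), (3,5); upper bound floor(n/2) = floor(5/2) = 2)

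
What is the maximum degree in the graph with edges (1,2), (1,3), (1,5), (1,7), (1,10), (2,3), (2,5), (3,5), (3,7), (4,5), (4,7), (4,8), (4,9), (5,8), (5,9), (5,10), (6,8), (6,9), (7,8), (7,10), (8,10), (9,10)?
7 (attained at vertex 5)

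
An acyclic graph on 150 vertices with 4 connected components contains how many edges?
146 (Each of the 4 component trees on V_i vertices has V_i - 1 edges; summing gives V - C = 150 - 4 = 146)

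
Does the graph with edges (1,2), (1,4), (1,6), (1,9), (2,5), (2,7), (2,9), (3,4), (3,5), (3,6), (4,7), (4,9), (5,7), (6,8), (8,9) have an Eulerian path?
No (4 vertices have odd degree: {3, 5, 6, 7}; Eulerian path requires 0 or 2)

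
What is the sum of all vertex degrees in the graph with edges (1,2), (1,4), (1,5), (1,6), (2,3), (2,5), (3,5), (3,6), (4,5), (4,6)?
20 (handshake: sum of degrees = 2|E| = 2 x 10 = 20)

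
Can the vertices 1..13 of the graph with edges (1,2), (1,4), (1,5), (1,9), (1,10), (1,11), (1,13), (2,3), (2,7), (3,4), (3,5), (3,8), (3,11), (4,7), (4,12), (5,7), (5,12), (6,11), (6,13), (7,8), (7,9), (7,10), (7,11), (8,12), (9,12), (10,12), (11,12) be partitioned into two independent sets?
Yes. Partition: {1, 3, 6, 7, 12}, {2, 4, 5, 8, 9, 10, 11, 13}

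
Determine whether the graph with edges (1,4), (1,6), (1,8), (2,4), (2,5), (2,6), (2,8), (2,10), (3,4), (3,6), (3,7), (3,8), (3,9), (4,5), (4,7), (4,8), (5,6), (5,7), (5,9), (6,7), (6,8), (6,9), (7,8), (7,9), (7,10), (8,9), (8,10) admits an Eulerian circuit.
No (8 vertices have odd degree: {1, 2, 3, 5, 6, 7, 9, 10}; Eulerian circuit requires 0)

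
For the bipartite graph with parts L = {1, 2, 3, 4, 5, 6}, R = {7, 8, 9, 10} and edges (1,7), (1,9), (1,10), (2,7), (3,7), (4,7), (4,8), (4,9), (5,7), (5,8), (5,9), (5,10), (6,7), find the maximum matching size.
4 (matching: (1,10), (2,7), (4,9), (5,8); upper bound min(|L|,|R|) = min(6,4) = 4)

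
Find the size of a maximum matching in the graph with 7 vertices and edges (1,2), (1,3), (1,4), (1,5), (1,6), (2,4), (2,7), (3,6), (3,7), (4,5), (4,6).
3 (matching: (1,6), (3,7), (4,5); upper bound floor(n/2) = floor(7/2) = 3)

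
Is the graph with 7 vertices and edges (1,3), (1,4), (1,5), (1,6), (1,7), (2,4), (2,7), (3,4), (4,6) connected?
Yes (BFS from 1 visits [1, 3, 4, 5, 6, 7, 2] — all 7 vertices reached)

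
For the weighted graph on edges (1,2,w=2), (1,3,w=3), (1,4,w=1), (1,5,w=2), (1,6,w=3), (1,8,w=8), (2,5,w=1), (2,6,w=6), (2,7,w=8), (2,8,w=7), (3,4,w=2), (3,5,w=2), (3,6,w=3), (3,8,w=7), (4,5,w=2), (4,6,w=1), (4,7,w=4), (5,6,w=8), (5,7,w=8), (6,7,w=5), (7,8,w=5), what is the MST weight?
16 (MST edges: (1,2,w=2), (1,4,w=1), (2,5,w=1), (3,5,w=2), (4,6,w=1), (4,7,w=4), (7,8,w=5); sum of weights 2 + 1 + 1 + 2 + 1 + 4 + 5 = 16)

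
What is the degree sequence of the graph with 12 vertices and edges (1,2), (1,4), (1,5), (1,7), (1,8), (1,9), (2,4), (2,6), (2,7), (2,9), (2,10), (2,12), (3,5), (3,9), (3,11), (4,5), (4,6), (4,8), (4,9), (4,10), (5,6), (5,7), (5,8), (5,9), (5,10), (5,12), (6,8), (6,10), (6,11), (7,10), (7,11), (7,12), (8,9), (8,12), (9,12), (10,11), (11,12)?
[9, 7, 7, 7, 6, 6, 6, 6, 6, 6, 5, 3] (degrees: deg(1)=6, deg(2)=7, deg(3)=3, deg(4)=7, deg(5)=9, deg(6)=6, deg(7)=6, deg(8)=6, deg(9)=7, deg(10)=6, deg(11)=5, deg(12)=6)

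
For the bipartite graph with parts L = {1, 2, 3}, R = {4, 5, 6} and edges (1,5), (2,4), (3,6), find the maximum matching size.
3 (matching: (1,5), (2,4), (3,6); upper bound min(|L|,|R|) = min(3,3) = 3)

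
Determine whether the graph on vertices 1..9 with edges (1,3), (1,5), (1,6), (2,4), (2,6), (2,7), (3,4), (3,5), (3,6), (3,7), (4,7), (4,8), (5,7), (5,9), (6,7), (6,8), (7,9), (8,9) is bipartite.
No (odd cycle of length 3: 3 -> 1 -> 5 -> 3)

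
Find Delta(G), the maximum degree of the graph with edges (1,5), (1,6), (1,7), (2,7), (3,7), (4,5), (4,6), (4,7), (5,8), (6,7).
5 (attained at vertex 7)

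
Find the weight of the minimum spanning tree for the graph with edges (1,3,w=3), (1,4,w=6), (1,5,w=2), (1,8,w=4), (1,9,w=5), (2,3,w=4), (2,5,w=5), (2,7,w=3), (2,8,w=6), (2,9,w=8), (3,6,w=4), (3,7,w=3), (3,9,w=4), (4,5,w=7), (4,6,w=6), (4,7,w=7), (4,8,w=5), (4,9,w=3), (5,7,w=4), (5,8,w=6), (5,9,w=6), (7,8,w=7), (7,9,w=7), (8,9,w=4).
26 (MST edges: (1,3,w=3), (1,5,w=2), (1,8,w=4), (2,7,w=3), (3,6,w=4), (3,7,w=3), (3,9,w=4), (4,9,w=3); sum of weights 3 + 2 + 4 + 3 + 4 + 3 + 4 + 3 = 26)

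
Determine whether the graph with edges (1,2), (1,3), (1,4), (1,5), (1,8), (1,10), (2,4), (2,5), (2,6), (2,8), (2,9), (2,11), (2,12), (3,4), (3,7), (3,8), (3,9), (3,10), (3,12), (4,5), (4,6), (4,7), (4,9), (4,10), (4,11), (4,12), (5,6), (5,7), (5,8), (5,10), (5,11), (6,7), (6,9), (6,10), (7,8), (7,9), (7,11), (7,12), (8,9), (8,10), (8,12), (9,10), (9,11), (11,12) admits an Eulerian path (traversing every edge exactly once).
Yes (the graph is connected and exactly 2 vertices have odd degree: {3, 10}; any Eulerian path must start and end at those)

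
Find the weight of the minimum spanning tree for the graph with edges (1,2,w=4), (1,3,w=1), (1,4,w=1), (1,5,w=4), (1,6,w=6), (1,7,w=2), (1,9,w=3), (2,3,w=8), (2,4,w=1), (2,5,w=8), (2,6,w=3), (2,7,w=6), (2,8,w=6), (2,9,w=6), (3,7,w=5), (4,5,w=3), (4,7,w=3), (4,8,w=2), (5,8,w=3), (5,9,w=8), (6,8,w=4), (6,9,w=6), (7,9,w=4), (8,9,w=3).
16 (MST edges: (1,3,w=1), (1,4,w=1), (1,7,w=2), (1,9,w=3), (2,4,w=1), (2,6,w=3), (4,5,w=3), (4,8,w=2); sum of weights 1 + 1 + 2 + 3 + 1 + 3 + 3 + 2 = 16)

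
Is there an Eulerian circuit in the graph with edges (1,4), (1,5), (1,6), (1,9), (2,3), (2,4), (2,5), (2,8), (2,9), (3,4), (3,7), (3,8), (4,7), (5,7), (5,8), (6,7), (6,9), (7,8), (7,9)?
No (2 vertices have odd degree: {2, 6}; Eulerian circuit requires 0)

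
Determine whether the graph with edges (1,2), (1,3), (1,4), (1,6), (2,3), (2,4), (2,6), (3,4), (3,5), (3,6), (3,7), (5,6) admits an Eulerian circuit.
No (2 vertices have odd degree: {4, 7}; Eulerian circuit requires 0)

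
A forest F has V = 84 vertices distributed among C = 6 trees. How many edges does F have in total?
78 (Each of the 6 component trees on V_i vertices has V_i - 1 edges; summing gives V - C = 84 - 6 = 78)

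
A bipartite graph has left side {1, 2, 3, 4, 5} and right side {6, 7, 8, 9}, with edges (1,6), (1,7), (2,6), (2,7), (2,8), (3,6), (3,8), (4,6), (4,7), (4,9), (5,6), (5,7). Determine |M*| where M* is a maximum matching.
4 (matching: (1,7), (2,8), (3,6), (4,9); upper bound min(|L|,|R|) = min(5,4) = 4)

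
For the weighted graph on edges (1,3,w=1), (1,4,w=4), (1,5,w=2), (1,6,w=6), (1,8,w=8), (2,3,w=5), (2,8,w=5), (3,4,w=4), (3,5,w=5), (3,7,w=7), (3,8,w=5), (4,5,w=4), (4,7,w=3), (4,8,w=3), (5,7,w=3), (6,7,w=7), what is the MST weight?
23 (MST edges: (1,3,w=1), (1,5,w=2), (1,6,w=6), (2,8,w=5), (4,7,w=3), (4,8,w=3), (5,7,w=3); sum of weights 1 + 2 + 6 + 5 + 3 + 3 + 3 = 23)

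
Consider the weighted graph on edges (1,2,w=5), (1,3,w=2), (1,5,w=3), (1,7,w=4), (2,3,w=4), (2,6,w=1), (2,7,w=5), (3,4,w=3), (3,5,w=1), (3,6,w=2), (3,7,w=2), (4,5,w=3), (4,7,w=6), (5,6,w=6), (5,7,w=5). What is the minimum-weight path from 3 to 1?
2 (path: 3 -> 1; weights 2 = 2)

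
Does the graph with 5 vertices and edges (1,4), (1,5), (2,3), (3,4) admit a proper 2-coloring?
Yes. Partition: {1, 3}, {2, 4, 5}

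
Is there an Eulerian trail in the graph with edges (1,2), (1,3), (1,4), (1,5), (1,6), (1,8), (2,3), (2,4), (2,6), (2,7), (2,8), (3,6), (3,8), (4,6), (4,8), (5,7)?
Yes — and in fact it has an Eulerian circuit (the graph is connected and all 8 vertices have even degree)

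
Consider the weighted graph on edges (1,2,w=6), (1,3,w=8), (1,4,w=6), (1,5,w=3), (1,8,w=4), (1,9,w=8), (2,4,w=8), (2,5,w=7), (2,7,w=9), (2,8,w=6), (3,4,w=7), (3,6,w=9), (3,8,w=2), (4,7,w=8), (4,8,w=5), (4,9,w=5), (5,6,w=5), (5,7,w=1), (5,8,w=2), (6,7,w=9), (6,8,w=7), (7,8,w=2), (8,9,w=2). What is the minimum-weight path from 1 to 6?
8 (path: 1 -> 5 -> 6; weights 3 + 5 = 8)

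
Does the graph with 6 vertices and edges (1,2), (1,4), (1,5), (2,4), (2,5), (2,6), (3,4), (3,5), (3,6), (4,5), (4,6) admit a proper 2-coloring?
No (odd cycle of length 3: 4 -> 1 -> 2 -> 4)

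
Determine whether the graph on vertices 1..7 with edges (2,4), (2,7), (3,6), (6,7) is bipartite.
Yes. Partition: {1, 2, 5, 6}, {3, 4, 7}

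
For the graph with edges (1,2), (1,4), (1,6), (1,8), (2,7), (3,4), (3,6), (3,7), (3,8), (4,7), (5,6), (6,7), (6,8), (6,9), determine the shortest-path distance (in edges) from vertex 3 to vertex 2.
2 (path: 3 -> 7 -> 2, 2 edges)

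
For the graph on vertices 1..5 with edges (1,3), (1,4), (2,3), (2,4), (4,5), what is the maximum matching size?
2 (matching: (1,3), (4,5); upper bound floor(n/2) = floor(5/2) = 2)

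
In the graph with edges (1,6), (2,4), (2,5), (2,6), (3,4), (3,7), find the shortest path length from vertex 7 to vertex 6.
4 (path: 7 -> 3 -> 4 -> 2 -> 6, 4 edges)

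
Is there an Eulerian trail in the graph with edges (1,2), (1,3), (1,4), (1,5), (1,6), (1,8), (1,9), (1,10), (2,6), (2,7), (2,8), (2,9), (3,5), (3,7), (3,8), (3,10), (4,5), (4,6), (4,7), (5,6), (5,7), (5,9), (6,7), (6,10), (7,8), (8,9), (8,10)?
Yes (the graph is connected and exactly 2 vertices have odd degree: {2, 3}; any Eulerian path must start and end at those)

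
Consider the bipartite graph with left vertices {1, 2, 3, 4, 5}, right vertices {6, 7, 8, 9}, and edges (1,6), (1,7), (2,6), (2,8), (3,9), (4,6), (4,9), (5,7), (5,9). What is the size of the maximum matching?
4 (matching: (1,7), (2,8), (3,9), (4,6); upper bound min(|L|,|R|) = min(5,4) = 4)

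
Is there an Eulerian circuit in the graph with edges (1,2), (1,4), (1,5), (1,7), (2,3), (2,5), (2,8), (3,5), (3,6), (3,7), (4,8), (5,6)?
Yes (the graph is connected and all 8 vertices have even degree)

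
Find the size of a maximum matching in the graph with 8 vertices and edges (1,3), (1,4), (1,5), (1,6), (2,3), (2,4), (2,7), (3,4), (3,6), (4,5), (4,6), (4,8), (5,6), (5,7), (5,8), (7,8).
4 (matching: (1,3), (2,7), (4,6), (5,8); upper bound floor(n/2) = floor(8/2) = 4)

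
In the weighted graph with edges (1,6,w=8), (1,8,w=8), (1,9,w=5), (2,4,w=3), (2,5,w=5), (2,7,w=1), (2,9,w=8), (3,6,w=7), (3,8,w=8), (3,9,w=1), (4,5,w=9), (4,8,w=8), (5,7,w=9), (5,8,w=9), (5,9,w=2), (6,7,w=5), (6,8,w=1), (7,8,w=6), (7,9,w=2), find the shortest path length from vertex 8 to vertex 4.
8 (path: 8 -> 4; weights 8 = 8)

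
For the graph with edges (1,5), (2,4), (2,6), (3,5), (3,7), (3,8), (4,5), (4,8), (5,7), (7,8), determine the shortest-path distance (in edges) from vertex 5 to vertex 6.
3 (path: 5 -> 4 -> 2 -> 6, 3 edges)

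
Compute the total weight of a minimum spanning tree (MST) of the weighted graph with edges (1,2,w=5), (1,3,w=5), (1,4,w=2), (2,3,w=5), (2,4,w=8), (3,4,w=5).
12 (MST edges: (1,2,w=5), (1,3,w=5), (1,4,w=2); sum of weights 5 + 5 + 2 = 12)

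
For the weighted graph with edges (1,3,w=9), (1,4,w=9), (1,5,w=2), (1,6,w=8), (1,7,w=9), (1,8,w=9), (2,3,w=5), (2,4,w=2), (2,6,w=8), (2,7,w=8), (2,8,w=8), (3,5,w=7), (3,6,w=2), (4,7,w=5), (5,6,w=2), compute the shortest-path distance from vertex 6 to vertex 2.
7 (path: 6 -> 3 -> 2; weights 2 + 5 = 7)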